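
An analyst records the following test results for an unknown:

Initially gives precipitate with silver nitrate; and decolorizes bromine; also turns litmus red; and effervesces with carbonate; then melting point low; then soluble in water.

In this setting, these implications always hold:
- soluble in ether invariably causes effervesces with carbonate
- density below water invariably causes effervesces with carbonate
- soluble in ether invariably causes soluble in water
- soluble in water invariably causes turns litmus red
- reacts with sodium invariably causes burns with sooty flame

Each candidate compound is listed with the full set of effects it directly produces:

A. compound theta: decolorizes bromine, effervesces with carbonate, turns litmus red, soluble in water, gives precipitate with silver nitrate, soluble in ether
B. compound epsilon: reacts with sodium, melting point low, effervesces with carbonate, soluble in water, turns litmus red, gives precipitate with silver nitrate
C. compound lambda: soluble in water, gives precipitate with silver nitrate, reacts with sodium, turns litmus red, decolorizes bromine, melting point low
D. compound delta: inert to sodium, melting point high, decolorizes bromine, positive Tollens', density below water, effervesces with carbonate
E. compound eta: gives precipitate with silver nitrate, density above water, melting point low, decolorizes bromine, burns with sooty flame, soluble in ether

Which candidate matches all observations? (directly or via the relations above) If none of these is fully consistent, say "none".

Testing each hypothesis:
(A) compound theta — gives precipitate with silver nitrate match; decolorizes bromine match; turns litmus red match; effervesces with carbonate match; melting point low miss; soluble in water match
(B) compound epsilon — does not account for decolorizes bromine
(C) compound lambda — does not account for effervesces with carbonate
(D) compound delta — gives precipitate with silver nitrate miss; decolorizes bromine match; turns litmus red miss; effervesces with carbonate match; melting point low miss; soluble in water miss
(E) compound eta — gives precipitate with silver nitrate match; decolorizes bromine match; turns litmus red match (through soluble in ether → soluble in water → turns litmus red); effervesces with carbonate match (through soluble in ether → effervesces with carbonate); melting point low match; soluble in water match (through soluble in ether → soluble in water)
(E) alone accounts for all the evidence.

E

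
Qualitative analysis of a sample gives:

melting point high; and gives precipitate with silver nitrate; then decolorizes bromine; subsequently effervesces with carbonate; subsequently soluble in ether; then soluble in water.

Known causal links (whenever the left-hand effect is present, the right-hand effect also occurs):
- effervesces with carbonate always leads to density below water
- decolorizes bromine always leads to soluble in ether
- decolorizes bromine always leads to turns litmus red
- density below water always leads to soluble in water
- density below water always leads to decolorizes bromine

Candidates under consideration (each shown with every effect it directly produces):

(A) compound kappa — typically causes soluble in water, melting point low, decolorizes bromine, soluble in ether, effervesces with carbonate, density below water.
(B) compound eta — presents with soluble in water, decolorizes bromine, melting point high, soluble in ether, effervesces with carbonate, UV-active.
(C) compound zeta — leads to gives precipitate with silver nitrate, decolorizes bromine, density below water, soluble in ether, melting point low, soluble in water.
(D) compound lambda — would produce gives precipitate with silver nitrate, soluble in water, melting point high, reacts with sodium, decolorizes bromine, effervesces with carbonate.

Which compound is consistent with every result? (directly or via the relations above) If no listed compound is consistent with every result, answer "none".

D

For each candidate, compare predicted effects to what was observed:
(A) compound kappa — melting point high -; gives precipitate with silver nitrate -; decolorizes bromine +; effervesces with carbonate +; soluble in ether +; soluble in water +
(B) compound eta — does not account for gives precipitate with silver nitrate
(C) compound zeta — melting point high -; gives precipitate with silver nitrate +; decolorizes bromine +; effervesces with carbonate -; soluble in ether +; soluble in water +
(D) compound lambda — accounts for every observation (soluble in ether by decolorizes bromine → soluble in ether)
(D) alone accounts for all the evidence.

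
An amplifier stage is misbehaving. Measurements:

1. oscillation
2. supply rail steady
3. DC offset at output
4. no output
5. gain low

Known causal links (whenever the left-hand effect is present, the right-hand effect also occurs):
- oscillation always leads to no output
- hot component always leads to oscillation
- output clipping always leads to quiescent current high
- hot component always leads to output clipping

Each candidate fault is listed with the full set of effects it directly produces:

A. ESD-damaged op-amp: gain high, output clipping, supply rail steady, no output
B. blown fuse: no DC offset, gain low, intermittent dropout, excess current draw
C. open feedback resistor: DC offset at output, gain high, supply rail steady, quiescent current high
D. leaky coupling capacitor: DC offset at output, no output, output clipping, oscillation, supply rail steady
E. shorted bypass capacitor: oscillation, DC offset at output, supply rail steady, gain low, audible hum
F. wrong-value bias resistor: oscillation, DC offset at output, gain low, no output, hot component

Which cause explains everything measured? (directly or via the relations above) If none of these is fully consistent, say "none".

Checking each candidate against the observations:
(A) ESD-damaged op-amp — fails on oscillation, DC offset at output, gain low (predicts gain high, not gain low)
(B) blown fuse — oscillation ✗; supply rail steady ✗; DC offset at output ✗; no output ✗; gain low ✓
(C) open feedback resistor — fails on oscillation, no output, gain low (predicts gain high, not gain low)
(D) leaky coupling capacitor — does not account for gain low
(E) shorted bypass capacitor — accounts for every observation (no output via oscillation → no output)
(F) wrong-value bias resistor — oscillation ✓; supply rail steady ✗; DC offset at output ✓; no output ✓; gain low ✓
(E) is the only candidate with no mismatches.

E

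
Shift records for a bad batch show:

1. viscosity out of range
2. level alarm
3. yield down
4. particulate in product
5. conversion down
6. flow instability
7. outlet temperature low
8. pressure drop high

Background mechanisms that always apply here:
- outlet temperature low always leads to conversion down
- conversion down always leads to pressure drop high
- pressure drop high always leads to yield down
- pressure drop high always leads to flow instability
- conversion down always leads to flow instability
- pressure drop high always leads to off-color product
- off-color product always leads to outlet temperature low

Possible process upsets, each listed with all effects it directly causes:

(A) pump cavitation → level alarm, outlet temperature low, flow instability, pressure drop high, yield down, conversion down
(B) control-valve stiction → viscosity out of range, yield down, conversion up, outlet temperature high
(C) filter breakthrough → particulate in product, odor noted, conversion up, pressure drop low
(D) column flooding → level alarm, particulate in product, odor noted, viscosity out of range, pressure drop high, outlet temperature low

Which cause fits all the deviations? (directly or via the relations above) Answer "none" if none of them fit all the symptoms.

D

For each candidate, compare predicted effects to what was observed:
(A) pump cavitation — does not account for viscosity out of range, particulate in product
(B) control-valve stiction — viscosity out of range +; level alarm -; yield down +; particulate in product -; conversion down -; flow instability -; outlet temperature low -; pressure drop high -
(C) filter breakthrough — fails on viscosity out of range, level alarm, yield down, conversion down, flow instability, outlet temperature low, pressure drop high (predicts conversion up, not conversion down; predicts pressure drop low, not pressure drop high)
(D) column flooding — accounts for every observation (yield down by pressure drop high → yield down)
Only (D) is consistent with every observation.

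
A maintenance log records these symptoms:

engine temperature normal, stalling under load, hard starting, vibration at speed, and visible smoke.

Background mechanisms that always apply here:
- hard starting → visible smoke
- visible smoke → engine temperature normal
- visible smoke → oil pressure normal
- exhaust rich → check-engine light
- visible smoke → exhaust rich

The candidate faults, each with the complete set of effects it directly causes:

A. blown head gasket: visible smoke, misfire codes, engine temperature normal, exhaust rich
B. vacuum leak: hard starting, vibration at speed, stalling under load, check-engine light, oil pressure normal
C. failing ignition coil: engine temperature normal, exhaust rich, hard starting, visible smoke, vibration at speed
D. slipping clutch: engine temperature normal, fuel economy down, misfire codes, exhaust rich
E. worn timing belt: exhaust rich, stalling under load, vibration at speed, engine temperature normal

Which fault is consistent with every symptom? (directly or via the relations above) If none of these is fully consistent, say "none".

B

Checking each candidate against the observations:
(A) blown head gasket — engine temperature normal yes; stalling under load NO; hard starting NO; vibration at speed NO; visible smoke yes
(B) vacuum leak — engine temperature normal yes (through hard starting → visible smoke → engine temperature normal); stalling under load yes; hard starting yes; vibration at speed yes; visible smoke yes (through hard starting → visible smoke)
(C) failing ignition coil — does not account for stalling under load
(D) slipping clutch — engine temperature normal yes; stalling under load NO; hard starting NO; vibration at speed NO; visible smoke NO
(E) worn timing belt — engine temperature normal yes; stalling under load yes; hard starting NO; vibration at speed yes; visible smoke NO
(B) alone accounts for all the evidence.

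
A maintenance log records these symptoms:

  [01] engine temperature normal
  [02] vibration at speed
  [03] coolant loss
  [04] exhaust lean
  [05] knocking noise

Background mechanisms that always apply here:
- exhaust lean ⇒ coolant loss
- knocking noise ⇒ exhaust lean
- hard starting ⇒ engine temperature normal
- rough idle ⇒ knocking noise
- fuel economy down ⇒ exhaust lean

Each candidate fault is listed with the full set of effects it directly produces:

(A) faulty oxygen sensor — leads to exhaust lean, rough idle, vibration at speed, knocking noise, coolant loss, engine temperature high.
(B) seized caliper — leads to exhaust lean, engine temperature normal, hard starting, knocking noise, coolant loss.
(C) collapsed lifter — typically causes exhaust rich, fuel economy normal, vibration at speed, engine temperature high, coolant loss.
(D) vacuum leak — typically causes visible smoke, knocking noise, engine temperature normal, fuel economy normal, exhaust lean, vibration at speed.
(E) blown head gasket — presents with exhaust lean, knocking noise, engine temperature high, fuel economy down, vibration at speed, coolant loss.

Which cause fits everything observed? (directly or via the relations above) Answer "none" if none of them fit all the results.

Testing each hypothesis:
(A) faulty oxygen sensor — engine temperature normal -; vibration at speed +; coolant loss +; exhaust lean +; knocking noise +
(B) seized caliper — does not account for vibration at speed
(C) collapsed lifter — engine temperature normal -; vibration at speed +; coolant loss +; exhaust lean -; knocking noise -
(D) vacuum leak — accounts for every observation (coolant loss through exhaust lean → coolant loss)
(E) blown head gasket — engine temperature normal -; vibration at speed +; coolant loss +; exhaust lean +; knocking noise +
(D) is the only candidate with no mismatches.

D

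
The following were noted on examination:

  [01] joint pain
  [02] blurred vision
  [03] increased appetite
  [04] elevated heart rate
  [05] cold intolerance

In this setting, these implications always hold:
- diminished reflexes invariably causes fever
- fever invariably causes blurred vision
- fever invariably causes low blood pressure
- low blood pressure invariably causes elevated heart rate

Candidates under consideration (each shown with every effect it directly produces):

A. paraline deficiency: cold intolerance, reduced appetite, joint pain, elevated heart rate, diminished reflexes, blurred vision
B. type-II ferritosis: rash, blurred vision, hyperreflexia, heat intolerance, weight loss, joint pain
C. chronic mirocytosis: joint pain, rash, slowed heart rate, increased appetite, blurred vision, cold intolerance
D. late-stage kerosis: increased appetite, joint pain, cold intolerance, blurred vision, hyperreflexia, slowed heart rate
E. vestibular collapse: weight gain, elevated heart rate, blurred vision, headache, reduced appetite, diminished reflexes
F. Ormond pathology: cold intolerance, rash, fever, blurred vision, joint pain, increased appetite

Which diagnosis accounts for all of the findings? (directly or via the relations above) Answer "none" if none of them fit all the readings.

F

For each candidate, compare predicted effects to what was observed:
(A) paraline deficiency — fails on increased appetite (predicts reduced appetite, not increased appetite)
(B) type-II ferritosis — joint pain match; blurred vision match; increased appetite miss; elevated heart rate miss; cold intolerance miss
(C) chronic mirocytosis — fails on elevated heart rate (predicts slowed heart rate, not elevated heart rate)
(D) late-stage kerosis — fails on elevated heart rate (predicts slowed heart rate, not elevated heart rate)
(E) vestibular collapse — joint pain miss; blurred vision match; increased appetite miss; elevated heart rate match; cold intolerance miss
(F) Ormond pathology — joint pain match; blurred vision match; increased appetite match; elevated heart rate match (through fever → low blood pressure → elevated heart rate); cold intolerance match
Only (F) is consistent with every observation.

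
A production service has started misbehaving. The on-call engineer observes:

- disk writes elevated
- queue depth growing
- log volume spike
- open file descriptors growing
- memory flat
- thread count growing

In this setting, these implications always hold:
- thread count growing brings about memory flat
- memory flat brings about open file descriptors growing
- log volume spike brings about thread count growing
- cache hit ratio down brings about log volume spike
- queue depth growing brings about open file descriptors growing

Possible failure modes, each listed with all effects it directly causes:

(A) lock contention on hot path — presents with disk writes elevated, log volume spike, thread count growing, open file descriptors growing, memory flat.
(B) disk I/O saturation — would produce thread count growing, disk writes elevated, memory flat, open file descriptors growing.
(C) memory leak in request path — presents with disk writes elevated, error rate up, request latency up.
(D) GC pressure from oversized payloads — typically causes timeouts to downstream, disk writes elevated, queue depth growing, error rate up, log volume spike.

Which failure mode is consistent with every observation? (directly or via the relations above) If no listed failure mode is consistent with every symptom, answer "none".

D

Checking each candidate against the observations:
(A) lock contention on hot path — disk writes elevated ✓; queue depth growing ✗; log volume spike ✓; open file descriptors growing ✓; memory flat ✓; thread count growing ✓
(B) disk I/O saturation — disk writes elevated ✓; queue depth growing ✗; log volume spike ✗; open file descriptors growing ✓; memory flat ✓; thread count growing ✓
(C) memory leak in request path — does not account for queue depth growing, log volume spike, open file descriptors growing, memory flat, thread count growing
(D) GC pressure from oversized payloads — disk writes elevated ✓; queue depth growing ✓; log volume spike ✓; open file descriptors growing ✓ (by queue depth growing → open file descriptors growing); memory flat ✓ (by log volume spike → thread count growing → memory flat); thread count growing ✓ (by log volume spike → thread count growing)
(D) is the only candidate with no mismatches.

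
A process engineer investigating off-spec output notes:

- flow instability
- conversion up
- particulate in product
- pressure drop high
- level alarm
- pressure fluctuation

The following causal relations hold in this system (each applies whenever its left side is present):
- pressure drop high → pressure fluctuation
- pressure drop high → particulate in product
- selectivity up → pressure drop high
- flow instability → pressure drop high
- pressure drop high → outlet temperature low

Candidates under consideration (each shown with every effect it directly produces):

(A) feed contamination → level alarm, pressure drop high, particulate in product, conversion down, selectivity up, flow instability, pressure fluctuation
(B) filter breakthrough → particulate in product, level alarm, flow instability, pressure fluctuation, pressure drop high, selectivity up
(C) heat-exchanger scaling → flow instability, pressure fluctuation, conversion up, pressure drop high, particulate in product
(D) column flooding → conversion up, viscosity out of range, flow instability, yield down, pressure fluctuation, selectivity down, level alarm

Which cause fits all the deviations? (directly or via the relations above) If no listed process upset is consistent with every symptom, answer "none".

D

Testing each hypothesis:
(A) feed contamination — flow instability ✓; conversion up ✗; particulate in product ✓; pressure drop high ✓; level alarm ✓; pressure fluctuation ✓
(B) filter breakthrough — flow instability ✓; conversion up ✗; particulate in product ✓; pressure drop high ✓; level alarm ✓; pressure fluctuation ✓
(C) heat-exchanger scaling — does not account for level alarm
(D) column flooding — flow instability ✓; conversion up ✓; particulate in product ✓ (by flow instability → pressure drop high → particulate in product); pressure drop high ✓ (by flow instability → pressure drop high); level alarm ✓; pressure fluctuation ✓
Only (D) is consistent with every observation.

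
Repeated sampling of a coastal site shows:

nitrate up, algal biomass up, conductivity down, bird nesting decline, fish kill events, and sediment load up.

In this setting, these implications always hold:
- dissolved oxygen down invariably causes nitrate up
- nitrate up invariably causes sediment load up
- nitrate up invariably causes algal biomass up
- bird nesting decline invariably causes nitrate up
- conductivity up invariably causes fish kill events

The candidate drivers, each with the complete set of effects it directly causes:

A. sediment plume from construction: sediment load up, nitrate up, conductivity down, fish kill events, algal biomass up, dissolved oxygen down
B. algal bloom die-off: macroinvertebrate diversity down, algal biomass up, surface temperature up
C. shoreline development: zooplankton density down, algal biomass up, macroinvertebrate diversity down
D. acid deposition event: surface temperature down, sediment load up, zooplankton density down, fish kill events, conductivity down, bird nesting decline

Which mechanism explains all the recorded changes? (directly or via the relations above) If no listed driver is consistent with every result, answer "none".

D

For each candidate, compare predicted effects to what was observed:
(A) sediment plume from construction — nitrate up ✓; algal biomass up ✓; conductivity down ✓; bird nesting decline ✗; fish kill events ✓; sediment load up ✓
(B) algal bloom die-off — does not account for nitrate up, conductivity down, bird nesting decline, fish kill events, sediment load up
(C) shoreline development — nitrate up ✗; algal biomass up ✓; conductivity down ✗; bird nesting decline ✗; fish kill events ✗; sediment load up ✗
(D) acid deposition event — accounts for every observation (nitrate up via bird nesting decline → nitrate up)
(D) is the only candidate with no mismatches.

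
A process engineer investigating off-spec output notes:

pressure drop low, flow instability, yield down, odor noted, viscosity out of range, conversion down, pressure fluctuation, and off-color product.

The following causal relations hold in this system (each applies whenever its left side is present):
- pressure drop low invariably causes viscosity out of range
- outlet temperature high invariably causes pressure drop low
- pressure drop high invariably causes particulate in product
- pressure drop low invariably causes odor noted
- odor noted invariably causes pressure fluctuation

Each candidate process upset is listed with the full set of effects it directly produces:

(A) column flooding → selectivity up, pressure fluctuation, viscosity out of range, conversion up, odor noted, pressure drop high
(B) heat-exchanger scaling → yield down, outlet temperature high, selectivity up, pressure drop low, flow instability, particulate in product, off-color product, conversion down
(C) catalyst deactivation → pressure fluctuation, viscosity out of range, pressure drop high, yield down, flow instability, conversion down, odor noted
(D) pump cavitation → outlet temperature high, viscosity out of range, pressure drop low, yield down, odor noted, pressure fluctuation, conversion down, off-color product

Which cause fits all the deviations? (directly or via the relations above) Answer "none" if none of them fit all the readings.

Checking each candidate against the observations:
(A) column flooding — fails on pressure drop low, flow instability, yield down, conversion down, off-color product (predicts pressure drop high, not pressure drop low; predicts conversion up, not conversion down)
(B) heat-exchanger scaling — accounts for every observation (odor noted via pressure drop low → odor noted)
(C) catalyst deactivation — fails on pressure drop low, off-color product (predicts pressure drop high, not pressure drop low)
(D) pump cavitation — pressure drop low +; flow instability -; yield down +; odor noted +; viscosity out of range +; conversion down +; pressure fluctuation +; off-color product +
(B) is the only candidate with no mismatches.

B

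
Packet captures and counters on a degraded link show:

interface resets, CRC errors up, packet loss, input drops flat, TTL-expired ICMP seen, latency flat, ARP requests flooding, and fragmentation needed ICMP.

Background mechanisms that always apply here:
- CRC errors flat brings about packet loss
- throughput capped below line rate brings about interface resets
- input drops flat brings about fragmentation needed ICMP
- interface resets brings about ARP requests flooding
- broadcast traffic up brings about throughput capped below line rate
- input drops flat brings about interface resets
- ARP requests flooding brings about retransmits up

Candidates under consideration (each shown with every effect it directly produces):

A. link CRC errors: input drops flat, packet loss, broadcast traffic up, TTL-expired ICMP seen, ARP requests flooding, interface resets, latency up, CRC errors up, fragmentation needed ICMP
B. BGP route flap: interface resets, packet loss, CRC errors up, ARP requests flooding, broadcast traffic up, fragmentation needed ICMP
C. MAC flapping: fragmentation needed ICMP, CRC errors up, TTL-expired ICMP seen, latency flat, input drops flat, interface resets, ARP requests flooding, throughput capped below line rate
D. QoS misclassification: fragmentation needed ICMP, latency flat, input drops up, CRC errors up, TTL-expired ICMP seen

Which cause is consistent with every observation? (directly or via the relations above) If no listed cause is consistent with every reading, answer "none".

Per-candidate check:
(A) link CRC errors — interface resets yes; CRC errors up yes; packet loss yes; input drops flat yes; TTL-expired ICMP seen yes; latency flat NO; ARP requests flooding yes; fragmentation needed ICMP yes
(B) BGP route flap — does not account for input drops flat, TTL-expired ICMP seen, latency flat
(C) MAC flapping — does not account for packet loss
(D) QoS misclassification — fails on interface resets, packet loss, input drops flat, ARP requests flooding (predicts input drops up, not input drops flat)
No candidate is consistent with all observations.

none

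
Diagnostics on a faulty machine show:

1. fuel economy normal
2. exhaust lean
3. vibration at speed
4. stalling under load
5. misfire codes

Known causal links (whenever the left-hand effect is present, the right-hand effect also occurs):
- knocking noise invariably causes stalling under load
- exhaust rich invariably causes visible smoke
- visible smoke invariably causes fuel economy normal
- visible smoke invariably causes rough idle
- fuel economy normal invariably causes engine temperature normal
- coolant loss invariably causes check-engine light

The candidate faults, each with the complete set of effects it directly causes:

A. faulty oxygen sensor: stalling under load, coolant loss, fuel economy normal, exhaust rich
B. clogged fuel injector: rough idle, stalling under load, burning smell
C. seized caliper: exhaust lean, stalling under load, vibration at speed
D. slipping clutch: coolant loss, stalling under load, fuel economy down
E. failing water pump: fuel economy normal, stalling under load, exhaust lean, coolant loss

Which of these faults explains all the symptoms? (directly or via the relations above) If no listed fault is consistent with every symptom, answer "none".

Per-candidate check:
(A) faulty oxygen sensor — fails on exhaust lean, vibration at speed, misfire codes (predicts exhaust rich, not exhaust lean)
(B) clogged fuel injector — fuel economy normal ✗; exhaust lean ✗; vibration at speed ✗; stalling under load ✓; misfire codes ✗
(C) seized caliper — fuel economy normal ✗; exhaust lean ✓; vibration at speed ✓; stalling under load ✓; misfire codes ✗
(D) slipping clutch — fuel economy normal ✗; exhaust lean ✗; vibration at speed ✗; stalling under load ✓; misfire codes ✗
(E) failing water pump — fuel economy normal ✓; exhaust lean ✓; vibration at speed ✗; stalling under load ✓; misfire codes ✗
Every candidate fails on at least one observation.

none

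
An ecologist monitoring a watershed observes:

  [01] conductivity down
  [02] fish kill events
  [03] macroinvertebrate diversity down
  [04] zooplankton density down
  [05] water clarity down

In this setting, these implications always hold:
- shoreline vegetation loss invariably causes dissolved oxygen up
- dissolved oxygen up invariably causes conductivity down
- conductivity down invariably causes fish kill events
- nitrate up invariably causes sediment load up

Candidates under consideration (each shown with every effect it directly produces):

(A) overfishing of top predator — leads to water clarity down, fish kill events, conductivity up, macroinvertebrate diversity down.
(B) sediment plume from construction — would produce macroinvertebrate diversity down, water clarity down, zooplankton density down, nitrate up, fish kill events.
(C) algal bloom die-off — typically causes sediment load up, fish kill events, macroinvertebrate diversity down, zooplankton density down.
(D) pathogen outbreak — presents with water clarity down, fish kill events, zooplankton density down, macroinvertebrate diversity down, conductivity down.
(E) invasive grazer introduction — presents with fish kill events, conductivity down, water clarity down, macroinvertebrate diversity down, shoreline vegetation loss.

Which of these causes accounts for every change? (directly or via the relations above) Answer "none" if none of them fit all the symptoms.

Checking each candidate against the observations:
(A) overfishing of top predator — conductivity down NO; fish kill events yes; macroinvertebrate diversity down yes; zooplankton density down NO; water clarity down yes
(B) sediment plume from construction — conductivity down NO; fish kill events yes; macroinvertebrate diversity down yes; zooplankton density down yes; water clarity down yes
(C) algal bloom die-off — conductivity down NO; fish kill events yes; macroinvertebrate diversity down yes; zooplankton density down yes; water clarity down NO
(D) pathogen outbreak — conductivity down yes; fish kill events yes; macroinvertebrate diversity down yes; zooplankton density down yes; water clarity down yes
(E) invasive grazer introduction — does not account for zooplankton density down
(D) is the only candidate with no mismatches.

D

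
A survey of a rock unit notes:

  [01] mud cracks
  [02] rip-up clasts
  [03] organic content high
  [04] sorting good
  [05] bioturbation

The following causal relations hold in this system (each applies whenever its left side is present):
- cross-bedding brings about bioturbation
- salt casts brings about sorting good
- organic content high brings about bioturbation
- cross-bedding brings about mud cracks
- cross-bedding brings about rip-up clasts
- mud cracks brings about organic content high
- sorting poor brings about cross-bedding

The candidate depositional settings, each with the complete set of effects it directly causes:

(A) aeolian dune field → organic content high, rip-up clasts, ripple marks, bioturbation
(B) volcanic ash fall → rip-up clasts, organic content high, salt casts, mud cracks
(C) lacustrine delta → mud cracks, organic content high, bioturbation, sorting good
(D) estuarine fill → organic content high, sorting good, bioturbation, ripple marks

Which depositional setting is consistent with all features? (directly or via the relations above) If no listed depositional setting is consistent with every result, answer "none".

For each candidate, compare predicted effects to what was observed:
(A) aeolian dune field — mud cracks ✗; rip-up clasts ✓; organic content high ✓; sorting good ✗; bioturbation ✓
(B) volcanic ash fall — mud cracks ✓; rip-up clasts ✓; organic content high ✓; sorting good ✓ (by salt casts → sorting good); bioturbation ✓ (by organic content high → bioturbation)
(C) lacustrine delta — mud cracks ✓; rip-up clasts ✗; organic content high ✓; sorting good ✓; bioturbation ✓
(D) estuarine fill — does not account for mud cracks, rip-up clasts
(B) alone accounts for all the evidence.

B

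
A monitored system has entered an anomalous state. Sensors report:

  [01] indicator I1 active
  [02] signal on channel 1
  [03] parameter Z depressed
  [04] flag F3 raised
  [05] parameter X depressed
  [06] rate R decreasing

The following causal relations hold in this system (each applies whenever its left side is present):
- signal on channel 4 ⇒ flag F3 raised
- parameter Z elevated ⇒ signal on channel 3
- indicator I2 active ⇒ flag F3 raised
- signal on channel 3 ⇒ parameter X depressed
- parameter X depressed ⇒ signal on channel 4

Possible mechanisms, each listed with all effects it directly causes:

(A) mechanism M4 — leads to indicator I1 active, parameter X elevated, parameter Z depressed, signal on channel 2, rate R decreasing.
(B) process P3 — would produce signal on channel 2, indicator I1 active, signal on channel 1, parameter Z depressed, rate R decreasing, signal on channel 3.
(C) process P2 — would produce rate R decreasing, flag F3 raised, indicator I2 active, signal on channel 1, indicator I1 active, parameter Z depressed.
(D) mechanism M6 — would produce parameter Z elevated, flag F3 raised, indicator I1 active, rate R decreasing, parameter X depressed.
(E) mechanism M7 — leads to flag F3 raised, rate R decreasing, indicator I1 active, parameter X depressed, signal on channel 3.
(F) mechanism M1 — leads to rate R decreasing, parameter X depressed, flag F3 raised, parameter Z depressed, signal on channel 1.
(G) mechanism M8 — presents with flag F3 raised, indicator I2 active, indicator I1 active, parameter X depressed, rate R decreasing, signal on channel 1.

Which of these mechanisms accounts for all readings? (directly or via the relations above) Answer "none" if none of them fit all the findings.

Testing each hypothesis:
(A) mechanism M4 — fails on signal on channel 1, flag F3 raised, parameter X depressed (predicts parameter X elevated, not parameter X depressed)
(B) process P3 — accounts for every observation (flag F3 raised through signal on channel 3 → parameter X depressed → signal on channel 4 → flag F3 raised)
(C) process P2 — indicator I1 active ✓; signal on channel 1 ✓; parameter Z depressed ✓; flag F3 raised ✓; parameter X depressed ✗; rate R decreasing ✓
(D) mechanism M6 — indicator I1 active ✓; signal on channel 1 ✗; parameter Z depressed ✗; flag F3 raised ✓; parameter X depressed ✓; rate R decreasing ✓
(E) mechanism M7 — does not account for signal on channel 1, parameter Z depressed
(F) mechanism M1 — does not account for indicator I1 active
(G) mechanism M8 — does not account for parameter Z depressed
Only (B) is consistent with every observation.

B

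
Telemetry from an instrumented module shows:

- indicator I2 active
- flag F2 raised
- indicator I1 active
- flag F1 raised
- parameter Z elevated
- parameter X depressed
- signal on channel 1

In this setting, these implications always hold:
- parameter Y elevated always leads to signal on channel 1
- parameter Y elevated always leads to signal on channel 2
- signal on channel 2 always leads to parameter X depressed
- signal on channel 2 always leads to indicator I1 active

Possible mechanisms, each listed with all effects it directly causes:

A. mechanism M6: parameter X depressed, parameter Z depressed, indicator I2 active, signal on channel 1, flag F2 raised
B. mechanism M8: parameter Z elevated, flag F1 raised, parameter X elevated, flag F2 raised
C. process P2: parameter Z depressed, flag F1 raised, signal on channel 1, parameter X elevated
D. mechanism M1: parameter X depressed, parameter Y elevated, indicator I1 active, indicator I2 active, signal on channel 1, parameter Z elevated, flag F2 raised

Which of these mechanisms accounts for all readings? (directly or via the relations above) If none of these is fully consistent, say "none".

none

For each candidate, compare predicted effects to what was observed:
(A) mechanism M6 — indicator I2 active ✓; flag F2 raised ✓; indicator I1 active ✗; flag F1 raised ✗; parameter Z elevated ✗; parameter X depressed ✓; signal on channel 1 ✓
(B) mechanism M8 — indicator I2 active ✗; flag F2 raised ✓; indicator I1 active ✗; flag F1 raised ✓; parameter Z elevated ✓; parameter X depressed ✗; signal on channel 1 ✗
(C) process P2 — indicator I2 active ✗; flag F2 raised ✗; indicator I1 active ✗; flag F1 raised ✓; parameter Z elevated ✗; parameter X depressed ✗; signal on channel 1 ✓
(D) mechanism M1 — indicator I2 active ✓; flag F2 raised ✓; indicator I1 active ✓; flag F1 raised ✗; parameter Z elevated ✓; parameter X depressed ✓; signal on channel 1 ✓
None of the listed candidates fits everything.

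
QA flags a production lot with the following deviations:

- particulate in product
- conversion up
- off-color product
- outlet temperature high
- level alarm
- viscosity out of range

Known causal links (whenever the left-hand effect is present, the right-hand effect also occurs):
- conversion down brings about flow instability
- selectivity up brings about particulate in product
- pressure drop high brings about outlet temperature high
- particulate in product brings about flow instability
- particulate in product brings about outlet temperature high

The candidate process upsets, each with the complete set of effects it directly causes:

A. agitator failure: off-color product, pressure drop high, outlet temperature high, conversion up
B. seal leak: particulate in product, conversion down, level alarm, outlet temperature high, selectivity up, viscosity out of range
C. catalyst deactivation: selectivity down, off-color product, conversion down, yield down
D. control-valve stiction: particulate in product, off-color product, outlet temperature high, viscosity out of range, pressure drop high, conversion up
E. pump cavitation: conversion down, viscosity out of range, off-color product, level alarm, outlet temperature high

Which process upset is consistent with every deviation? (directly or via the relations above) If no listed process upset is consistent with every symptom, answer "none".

none

Testing each hypothesis:
(A) agitator failure — does not account for particulate in product, level alarm, viscosity out of range
(B) seal leak — particulate in product +; conversion up -; off-color product -; outlet temperature high +; level alarm +; viscosity out of range +
(C) catalyst deactivation — particulate in product -; conversion up -; off-color product +; outlet temperature high -; level alarm -; viscosity out of range -
(D) control-valve stiction — particulate in product +; conversion up +; off-color product +; outlet temperature high +; level alarm -; viscosity out of range +
(E) pump cavitation — particulate in product -; conversion up -; off-color product +; outlet temperature high +; level alarm +; viscosity out of range +
None of the listed candidates fits everything.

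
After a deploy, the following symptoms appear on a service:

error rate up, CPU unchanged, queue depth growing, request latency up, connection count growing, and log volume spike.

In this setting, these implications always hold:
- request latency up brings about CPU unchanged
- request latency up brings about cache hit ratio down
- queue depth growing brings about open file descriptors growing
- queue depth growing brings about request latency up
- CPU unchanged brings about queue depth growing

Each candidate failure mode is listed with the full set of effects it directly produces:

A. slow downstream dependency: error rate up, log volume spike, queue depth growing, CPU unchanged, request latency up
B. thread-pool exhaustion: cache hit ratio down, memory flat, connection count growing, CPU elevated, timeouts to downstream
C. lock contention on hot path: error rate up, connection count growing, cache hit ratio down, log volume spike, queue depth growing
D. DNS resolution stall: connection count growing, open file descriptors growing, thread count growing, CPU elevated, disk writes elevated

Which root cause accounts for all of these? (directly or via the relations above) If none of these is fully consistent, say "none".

C

For each candidate, compare predicted effects to what was observed:
(A) slow downstream dependency — error rate up match; CPU unchanged match; queue depth growing match; request latency up match; connection count growing miss; log volume spike match
(B) thread-pool exhaustion — fails on error rate up, CPU unchanged, queue depth growing, request latency up, log volume spike (predicts CPU elevated, not CPU unchanged)
(C) lock contention on hot path — accounts for every observation (CPU unchanged through queue depth growing → request latency up → CPU unchanged)
(D) DNS resolution stall — error rate up miss; CPU unchanged miss; queue depth growing miss; request latency up miss; connection count growing match; log volume spike miss
(C) alone accounts for all the evidence.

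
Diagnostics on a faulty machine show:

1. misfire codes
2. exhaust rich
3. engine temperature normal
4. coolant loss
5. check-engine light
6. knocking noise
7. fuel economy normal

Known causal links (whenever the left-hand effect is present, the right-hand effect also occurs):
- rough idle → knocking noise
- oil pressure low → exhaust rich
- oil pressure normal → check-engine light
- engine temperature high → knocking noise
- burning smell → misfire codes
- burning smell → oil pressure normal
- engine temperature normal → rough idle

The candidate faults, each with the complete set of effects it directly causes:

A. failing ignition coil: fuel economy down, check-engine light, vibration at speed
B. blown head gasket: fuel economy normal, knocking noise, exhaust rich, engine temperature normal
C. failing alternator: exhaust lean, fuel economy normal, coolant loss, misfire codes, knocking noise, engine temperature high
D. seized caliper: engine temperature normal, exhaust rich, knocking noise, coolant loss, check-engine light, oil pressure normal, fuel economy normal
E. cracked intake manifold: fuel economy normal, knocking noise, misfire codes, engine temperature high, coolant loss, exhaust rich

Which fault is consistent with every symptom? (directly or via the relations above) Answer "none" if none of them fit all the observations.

Testing each hypothesis:
(A) failing ignition coil — fails on misfire codes, exhaust rich, engine temperature normal, coolant loss, knocking noise, fuel economy normal (predicts fuel economy down, not fuel economy normal)
(B) blown head gasket — misfire codes miss; exhaust rich match; engine temperature normal match; coolant loss miss; check-engine light miss; knocking noise match; fuel economy normal match
(C) failing alternator — fails on exhaust rich, engine temperature normal, check-engine light (predicts exhaust lean, not exhaust rich; predicts engine temperature high, not engine temperature normal)
(D) seized caliper — does not account for misfire codes
(E) cracked intake manifold — misfire codes match; exhaust rich match; engine temperature normal miss; coolant loss match; check-engine light miss; knocking noise match; fuel economy normal match
Every candidate fails on at least one observation.

none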